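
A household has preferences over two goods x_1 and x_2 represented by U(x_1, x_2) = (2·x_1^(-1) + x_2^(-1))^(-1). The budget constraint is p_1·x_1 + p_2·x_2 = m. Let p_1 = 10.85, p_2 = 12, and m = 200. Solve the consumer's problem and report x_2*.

x_2* = 7.1081

With the ratio pinned down, the budget gives x_1* = m/(p_1 + p_2·(x_2/x_1)) and x_2* = (x_2/x_1)·x_1*.
Numerically x_2/x_1 = 0.672371, so x_1* = 200/(10.85 + 12·0.672371) = 10.5717 and x_2* = 0.672371·10.5717 = 7.1081.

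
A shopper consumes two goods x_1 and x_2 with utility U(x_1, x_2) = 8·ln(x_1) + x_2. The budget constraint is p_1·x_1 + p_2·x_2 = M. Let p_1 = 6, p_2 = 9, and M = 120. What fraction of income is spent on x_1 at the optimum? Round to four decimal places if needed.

So x_1*(p_1,p_2) = 8·p_2/p_1, independent of income; and x_2* = (M − 8·p_2)/p_2.
At the given prices: x_1* = 8·9/6 = 12, and x_2* = 5.3333.
Expenditure on x_1: 6·12 = 72; share = 0.6.

share on x_1 = 0.6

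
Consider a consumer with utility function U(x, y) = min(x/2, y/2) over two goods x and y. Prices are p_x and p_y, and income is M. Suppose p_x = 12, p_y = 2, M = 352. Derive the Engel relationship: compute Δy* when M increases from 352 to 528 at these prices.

Δy* = 12.5714

Leontief preferences: the optimum is at the kink where x/2 = y/2, i.e. y = x.
Budget: p_x·x + p_y·x = M, so (2·p_x + 2·p_y)·x = 2·M.
Demand: x*(p_x,p_y,M) = 2·M/(2·p_x + 2·p_y), y* = 2·M/(2·p_x + 2·p_y).
Here 2·12 + 2·2 = 28, giving y* = 25.1429.
At M' = 528: y* = 37.7143. Change: 37.7143 − 25.1429 = 12.5714.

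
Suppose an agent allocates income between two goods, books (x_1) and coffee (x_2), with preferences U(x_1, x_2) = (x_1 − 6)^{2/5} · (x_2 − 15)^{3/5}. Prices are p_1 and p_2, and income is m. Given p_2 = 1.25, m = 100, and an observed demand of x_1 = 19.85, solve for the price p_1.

Let x_1' = x_1−6, x_2' = x_2−15. MRS = (2/3)·x_2'/x_1' = p_1/p_2.
After buying the subsistence bundle (6, 15), a share 0.4 of the remaining income goes to x_1: x_1* = 6 + 0.4·(m − 6p_1 − 15p_2)/p_1.
Set x_1* = 19.85 in the demand function and solve for p_1: p_1 = 2.

p_1 = 2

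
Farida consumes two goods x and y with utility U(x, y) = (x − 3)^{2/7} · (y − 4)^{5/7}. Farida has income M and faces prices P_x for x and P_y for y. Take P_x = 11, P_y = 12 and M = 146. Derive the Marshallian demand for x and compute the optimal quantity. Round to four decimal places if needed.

After buying the subsistence bundle (3, 4), a share 2/7 of the remaining income goes to x: x* = 3 + 2/7·(M − 3P_x − 4P_y)/P_x.
Discretionary income = 146 − 3·11 − 4·12 = 65; x* = 3 + 2/7·65/11 = 4.6883.

x* = 4.6883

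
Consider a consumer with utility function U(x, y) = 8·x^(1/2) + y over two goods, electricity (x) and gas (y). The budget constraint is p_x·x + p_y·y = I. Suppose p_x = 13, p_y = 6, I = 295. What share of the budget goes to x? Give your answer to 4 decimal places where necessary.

MU_x = 4/√x, MU_y = 1. Tangency: 4/√x = p_x/p_y.
Thus x* = (4·p_y/p_x)² — independent of I — with the rest of income spent on y.
Plugging in: x* = (4·6/13)² = 3.4083, y* = 41.7821.
Expenditure on x: 13·3.4083 = 44.3077; share = 0.1502.

share on x = 0.1502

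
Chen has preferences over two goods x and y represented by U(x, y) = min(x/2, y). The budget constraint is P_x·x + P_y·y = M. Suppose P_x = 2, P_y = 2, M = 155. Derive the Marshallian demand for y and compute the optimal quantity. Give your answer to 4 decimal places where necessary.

y* = 25.8333

Leontief preferences: the optimum is at the kink where x/2 = y/1, i.e. y = (1/2)·x.
Budget: P_x·x + P_y·(1/2)·x = M, so (2·P_x + P_y)·x = 2·M.
Demand: x*(P_x,P_y,M) = 2·M/(2·P_x + P_y), y* = M/(2·P_x + P_y).
Here 2·2 + 2 = 6, giving y* = 25.8333.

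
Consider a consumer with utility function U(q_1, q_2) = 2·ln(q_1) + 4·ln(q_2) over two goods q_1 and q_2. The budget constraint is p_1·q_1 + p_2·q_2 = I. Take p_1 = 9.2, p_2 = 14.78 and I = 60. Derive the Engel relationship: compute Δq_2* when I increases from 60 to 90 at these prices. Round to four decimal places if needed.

The MRS is (1/2)·q_2/q_1. Set MRS = p_1/p_2.
Rearranging, p_2·q_2 = 2·p_1·q_1. Substituting into the budget gives p_1·q_1·(1 + 2) = I.
Demand: q_1*(p_1,p_2,I) = 1/3·I/p_1 and q_2* = 2/3·I/p_2.
At p_1=9.2, p_2=14.78, I=60: q_2* = 2/3·60/14.78 = 2.7064.
At I' = 90: q_2* = 4.0595. Change: 4.0595 − 2.7064 = 1.3532.

Δq_2* = 1.3532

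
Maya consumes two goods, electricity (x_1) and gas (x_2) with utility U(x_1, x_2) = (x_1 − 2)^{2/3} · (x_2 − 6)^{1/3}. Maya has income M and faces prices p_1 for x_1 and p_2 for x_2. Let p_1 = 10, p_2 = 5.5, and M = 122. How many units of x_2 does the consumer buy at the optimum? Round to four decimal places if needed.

x_2* = 10.1818

MRS = 2·(x_2−6)/(x_1−2). Tangency with p_1/p_2 gives x_2−6 = (1/2)·(p_1/p_2)·(x_1−2).
After buying the subsistence bundle (2, 6), a share 2/3 of the remaining income goes to x_1: x_1* = 2 + 2/3·(M − 2p_1 − 6p_2)/p_1.
Discretionary income = 122 − 2·10 − 6·5.5 = 69; x_2* = 6 + 1/3·69/5.5 = 10.1818.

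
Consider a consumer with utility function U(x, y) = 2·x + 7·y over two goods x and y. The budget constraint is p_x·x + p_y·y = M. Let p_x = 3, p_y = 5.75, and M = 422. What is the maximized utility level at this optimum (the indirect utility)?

Linear utility — the consumer picks whichever good has higher MU/price: 2/3 = 0.6667 vs 7/5.75 = 1.2174.
y gives more utility per dollar, so spend all income on y: y* = M/p_y, x* = 0.
Numerically: x* = 0, y* = 73.3913.
Utility at the optimum: U(0, 73.3913) = 513.7391.

V = 513.7391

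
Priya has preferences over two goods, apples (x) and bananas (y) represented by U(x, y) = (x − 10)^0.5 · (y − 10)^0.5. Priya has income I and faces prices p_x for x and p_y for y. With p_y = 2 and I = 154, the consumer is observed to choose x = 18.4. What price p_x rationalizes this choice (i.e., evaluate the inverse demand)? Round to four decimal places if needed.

p_x = 5

MRS = (y−10)/(x−10). Tangency with p_x/p_y gives y−10 = (p_x/p_y)·(x−10).
Substituting into the budget: x* = 10 + 0.5·(I − 10·p_x − 10·p_y)/p_x, and y* = 10 + 0.5·(…)/p_y.
Set x* = 18.4 in the demand function and solve for p_x: p_x = 5.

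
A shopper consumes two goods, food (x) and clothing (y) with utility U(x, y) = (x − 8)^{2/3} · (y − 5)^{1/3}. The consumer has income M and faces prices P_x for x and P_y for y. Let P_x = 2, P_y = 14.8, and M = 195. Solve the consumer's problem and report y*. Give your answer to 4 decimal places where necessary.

y* = 7.3649

This is Cobb-Douglas in (x−8, y−5): tangency gives 2/3·P_y·(y−5) = 1/3·P_x·(x−8).
After buying the subsistence bundle (8, 5), a share 2/3 of the remaining income goes to x: x* = 8 + 2/3·(M − 8P_x − 5P_y)/P_x.
Discretionary income = 195 − 8·2 − 5·14.8 = 105; y* = 5 + 1/3·105/14.8 = 7.3649.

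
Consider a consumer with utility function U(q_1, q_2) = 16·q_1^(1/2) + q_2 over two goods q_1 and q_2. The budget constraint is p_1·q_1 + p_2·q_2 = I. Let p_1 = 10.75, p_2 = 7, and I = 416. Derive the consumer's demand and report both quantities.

q_1* = 27.1368, q_2* = 17.7542

Utility is quasi-linear in q_2; the FOC for q_1 is 8/√q_1 = p_1/p_2.
Thus q_1* = (8·p_2/p_1)² — independent of I — with the rest of income spent on q_2.
Plugging in: q_1* = (8·7/10.75)² = 27.1368, q_2* = 17.7542.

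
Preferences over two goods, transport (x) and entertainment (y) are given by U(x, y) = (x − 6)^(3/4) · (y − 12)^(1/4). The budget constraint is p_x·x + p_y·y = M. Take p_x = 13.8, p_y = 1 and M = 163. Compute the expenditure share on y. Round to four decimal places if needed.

share on y = 0.1782

MRS = 3·(y−12)/(x−6). Tangency with p_x/p_y gives y−12 = (1/3)·(p_x/p_y)·(x−6).
After buying the subsistence bundle (6, 12), a share 0.75 of the remaining income goes to x: x* = 6 + 0.75·(M − 6p_x − 12p_y)/p_x.
Discretionary income = 163 − 6·13.8 − 12·1 = 68.2; x* = 6 + 0.75·68.2/13.8 = 9.7065; y* = 12 + 0.25·68.2/1 = 29.05.
Expenditure on y: 1·29.05 = 29.05; share = 0.1782.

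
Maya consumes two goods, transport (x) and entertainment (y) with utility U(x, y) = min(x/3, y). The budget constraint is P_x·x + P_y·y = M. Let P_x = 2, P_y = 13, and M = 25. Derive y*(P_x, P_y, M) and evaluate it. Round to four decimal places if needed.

Leontief preferences: the optimum is at the kink where x/3 = y/1, i.e. y = (1/3)·x.
Budget: P_x·x + P_y·(1/3)·x = M, so (3·P_x + P_y)·x = 3·M.
Demand: x*(P_x,P_y,M) = 3·M/(3·P_x + P_y), y* = M/(3·P_x + P_y).
Here 3·2 + 13 = 19, giving y* = 1.3158.

y* = 1.3158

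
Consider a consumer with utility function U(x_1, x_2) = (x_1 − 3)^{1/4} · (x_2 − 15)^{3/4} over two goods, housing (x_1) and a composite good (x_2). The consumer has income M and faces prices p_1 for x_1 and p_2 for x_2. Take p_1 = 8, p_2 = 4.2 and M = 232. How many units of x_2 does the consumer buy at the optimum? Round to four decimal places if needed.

Substituting into the budget: x_1* = 3 + 0.25·(M − 3·p_1 − 15·p_2)/p_1, and x_2* = 15 + 0.75·(…)/p_2.
Discretionary income = 232 − 3·8 − 15·4.2 = 145; x_2* = 15 + 0.75·145/4.2 = 40.8929.

x_2* = 40.8929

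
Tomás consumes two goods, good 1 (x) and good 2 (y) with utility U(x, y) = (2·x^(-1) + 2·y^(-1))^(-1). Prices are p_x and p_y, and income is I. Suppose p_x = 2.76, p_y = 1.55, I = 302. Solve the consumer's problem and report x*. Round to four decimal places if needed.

x* = 62.5475

From the CES first-order condition, (y/x)^(2) = p_x/p_y.
Solve for the ratio: y/x = [p_x/p_y]^(0.5).
With the ratio pinned down, the budget gives x* = I/(p_x + p_y·(y/x)) and y* = (y/x)·x*.
Numerically y/x = 1.334408, so x* = 302/(2.76 + 1.55·1.334408) = 62.5475.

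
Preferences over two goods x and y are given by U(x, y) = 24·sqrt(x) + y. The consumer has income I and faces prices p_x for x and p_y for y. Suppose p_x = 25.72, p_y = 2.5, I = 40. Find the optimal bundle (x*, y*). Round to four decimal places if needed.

x* = 1.3605, y* = 2.0031

MU_x = 12/√x, MU_y = 1. Tangency: 12/√x = p_x/p_y.
Solve: √x = 12·p_y/p_x, so x*(p_x,p_y) = (12·p_y/p_x)², and y* = (I − p_x·x*)/p_y.
Plugging in: x* = (12·2.5/25.72)² = 1.3605, y* = 2.0031.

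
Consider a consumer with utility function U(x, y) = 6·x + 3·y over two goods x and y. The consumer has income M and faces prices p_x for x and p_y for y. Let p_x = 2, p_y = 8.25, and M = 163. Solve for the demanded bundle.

x* = 81.5, y* = 0

x gives more utility per dollar, so spend all income on x: x* = M/p_x, y* = 0.
Numerically: x* = 81.5, y* = 0.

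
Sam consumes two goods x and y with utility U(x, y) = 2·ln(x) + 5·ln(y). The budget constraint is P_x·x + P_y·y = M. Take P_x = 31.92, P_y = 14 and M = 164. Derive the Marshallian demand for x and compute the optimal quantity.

x* = 1.468

MU_x/MU_y = (2·y)/(5·x); tangency sets this equal to P_x/P_y.
Rearranging, P_y·y = (5/2)·P_x·x. Substituting into the budget gives P_x·x·(1 + (5/2)) = M.
Demand: x*(P_x,P_y,M) = 2/7·M/P_x and y* = 5/7·M/P_y.
At P_x=31.92, P_y=14, M=164: x* = 2/7·164/31.92 = 1.468.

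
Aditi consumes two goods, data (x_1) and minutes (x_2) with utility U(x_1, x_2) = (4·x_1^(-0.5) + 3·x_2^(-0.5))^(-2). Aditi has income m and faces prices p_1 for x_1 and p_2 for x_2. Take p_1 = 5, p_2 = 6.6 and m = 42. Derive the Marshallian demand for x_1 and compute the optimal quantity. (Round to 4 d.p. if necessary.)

Numerically x_2/x_1 = 0.686001, so x_1* = 42/(5 + 6.6·0.686001) = 4.4082.

x_1* = 4.4082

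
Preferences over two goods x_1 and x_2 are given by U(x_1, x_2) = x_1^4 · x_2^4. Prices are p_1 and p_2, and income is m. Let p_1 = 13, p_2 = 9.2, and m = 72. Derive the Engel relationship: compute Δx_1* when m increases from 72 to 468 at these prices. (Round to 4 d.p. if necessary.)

The MRS is x_2/x_1. Set MRS = p_1/p_2.
So 4·p_2·x_2 = 4·p_1·x_1; combined with the budget, a share 0.5 of income goes to x_1.
Demand: x_1*(p_1,p_2,m) = 0.5·m/p_1 and x_2* = 0.5·m/p_2.
At p_1=13, p_2=9.2, m=72: x_1* = 0.5·72/13 = 2.7692.
At m' = 468: x_1* = 18. Change: 18 − 2.7692 = 15.2308.

Δx_1* = 15.2308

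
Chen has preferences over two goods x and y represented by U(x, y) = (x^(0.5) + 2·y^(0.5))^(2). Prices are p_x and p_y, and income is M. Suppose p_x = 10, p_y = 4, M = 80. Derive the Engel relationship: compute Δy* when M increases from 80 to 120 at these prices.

Δy* = 9.0909

MU_x ∝ x^(-0.5), MU_y ∝ 2·y^(-0.5), so MRS = (1/2)·(y/x)^(0.5) = p_x/p_y.
Solve for the ratio: y/x = [2·p_x/p_y]^(2).
With the ratio pinned down, the budget gives x* = M/(p_x + p_y·(y/x)) and y* = (y/x)·x*.
Numerically y/x = 25, so x* = 80/(10 + 4·25) = 0.7273 and y* = 25·0.7273 = 18.1818.
At M' = 120: y* = 27.2727. Change: 27.2727 − 18.1818 = 9.0909.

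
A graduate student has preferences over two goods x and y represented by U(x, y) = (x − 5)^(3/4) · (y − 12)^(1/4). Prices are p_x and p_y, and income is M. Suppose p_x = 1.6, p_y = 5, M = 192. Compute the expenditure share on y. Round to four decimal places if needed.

Let x' = x−5, y' = y−12. MRS = 3·y'/x' = p_x/p_y.
Substituting into the budget: x* = 5 + 0.75·(M − 5·p_x − 12·p_y)/p_x, and y* = 12 + 0.25·(…)/p_y.
Discretionary income = 192 − 5·1.6 − 12·5 = 124; x* = 5 + 0.75·124/1.6 = 63.125; y* = 12 + 0.25·124/5 = 18.2.
Expenditure on y: 5·18.2 = 91; share = 0.474.

share on y = 0.474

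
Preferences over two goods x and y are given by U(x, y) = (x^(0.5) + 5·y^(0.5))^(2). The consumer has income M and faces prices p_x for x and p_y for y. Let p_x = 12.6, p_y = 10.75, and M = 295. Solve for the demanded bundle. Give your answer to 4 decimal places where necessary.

x* = 0.7726, y* = 26.5363

MU_x ∝ x^(-0.5), MU_y ∝ 5·y^(-0.5), so MRS = (1/5)·(y/x)^(0.5) = p_x/p_y.
Hence y/x = (5·p_x/p_y)^(1/(0.5)), i.e. raised to the 2 power.
With the ratio pinned down, the budget gives x* = M/(p_x + p_y·(y/x)) and y* = (y/x)·x*.
Numerically y/x = 34.345051, so x* = 295/(12.6 + 10.75·34.345051) = 0.7726 and y* = 34.345051·0.7726 = 26.5363.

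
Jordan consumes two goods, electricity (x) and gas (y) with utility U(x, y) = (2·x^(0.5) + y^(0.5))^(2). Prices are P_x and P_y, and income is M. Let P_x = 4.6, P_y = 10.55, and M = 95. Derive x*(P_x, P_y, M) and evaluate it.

MU_x ∝ 2·x^(-0.5), MU_y ∝ y^(-0.5), so MRS = 2·(y/x)^(0.5) = P_x/P_y.
Solve for the ratio: y/x = [(1/2)·P_x/P_y]^(2).
With the ratio pinned down, the budget gives x* = M/(P_x + P_y·(y/x)) and y* = (y/x)·x*.
Numerically y/x = 0.047528, so x* = 95/(4.6 + 10.55·0.047528) = 18.6223.

x* = 18.6223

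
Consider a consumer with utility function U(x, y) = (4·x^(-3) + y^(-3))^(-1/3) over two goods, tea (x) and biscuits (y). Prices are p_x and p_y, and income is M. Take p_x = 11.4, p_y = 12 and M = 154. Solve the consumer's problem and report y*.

y* = 5.4359

Numerically y/x = 0.698097, so x* = 154/(11.4 + 12·0.698097) = 7.7868 and y* = 0.698097·7.7868 = 5.4359.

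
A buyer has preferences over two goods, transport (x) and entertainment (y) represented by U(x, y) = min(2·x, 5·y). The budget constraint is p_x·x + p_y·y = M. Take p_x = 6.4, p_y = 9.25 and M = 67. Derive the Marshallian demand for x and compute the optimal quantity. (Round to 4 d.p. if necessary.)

x* = 6.6337

Demand: x*(p_x,p_y,M) = 5·M/(5·p_x + 2·p_y), y* = 2·M/(5·p_x + 2·p_y).
Here 5·6.4 + 2·9.25 = 50.5, giving x* = 6.6337.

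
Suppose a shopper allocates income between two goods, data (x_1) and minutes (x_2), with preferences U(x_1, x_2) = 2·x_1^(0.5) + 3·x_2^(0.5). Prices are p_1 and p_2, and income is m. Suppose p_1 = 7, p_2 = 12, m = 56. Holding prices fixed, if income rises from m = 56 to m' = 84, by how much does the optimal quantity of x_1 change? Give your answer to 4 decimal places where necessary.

MRS = MU_x_1/MU_x_2 = (2/3)·(x_2/x_1)^(0.5). Set equal to p_1/p_2.
Solve for the ratio: x_2/x_1 = [(3/2)·p_1/p_2]^(2).
Substitute x_2 = (x_2/x_1)·x_1 into the budget: x_1* = m/(p_1 + p_2·(x_2/x_1)).
Numerically x_2/x_1 = 0.765625, so x_1* = 56/(7 + 12·0.765625) = 3.4595.
At m' = 84: x_1* = 5.1892. Change: 5.1892 − 3.4595 = 1.7297.

Δx_1* = 1.7297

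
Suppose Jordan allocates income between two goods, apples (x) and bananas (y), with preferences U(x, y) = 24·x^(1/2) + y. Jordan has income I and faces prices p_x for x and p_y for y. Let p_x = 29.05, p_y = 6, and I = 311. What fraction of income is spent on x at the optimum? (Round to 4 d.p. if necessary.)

share on x = 0.5738

MU_x = 12/√x, MU_y = 1. Tangency: 12/√x = p_x/p_y.
Solve: √x = 12·p_y/p_x, so x*(p_x,p_y) = (12·p_y/p_x)², and y* = (I − p_x·x*)/p_y.
Plugging in: x* = (12·6/29.05)² = 6.1429, y* = 22.0915.
Expenditure on x: 29.05·6.1429 = 178.4509; share = 0.5738.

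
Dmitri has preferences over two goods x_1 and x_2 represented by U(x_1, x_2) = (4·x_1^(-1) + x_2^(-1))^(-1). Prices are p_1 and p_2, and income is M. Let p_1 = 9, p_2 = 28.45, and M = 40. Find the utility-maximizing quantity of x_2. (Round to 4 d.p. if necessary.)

x_2* = 0.6617

MRS = MU_x_1/MU_x_2 = 4·(x_2/x_1)^(2). Set equal to p_1/p_2.
Hence x_2/x_1 = ((1/4)·p_1/p_2)^(1/(2)), i.e. raised to the 0.5 power.
Substitute x_2 = (x_2/x_1)·x_1 into the budget: x_1* = M/(p_1 + p_2·(x_2/x_1)).
Numerically x_2/x_1 = 0.281223, so x_1* = 40/(9 + 28.45·0.281223) = 2.3528 and x_2* = 0.281223·2.3528 = 0.6617.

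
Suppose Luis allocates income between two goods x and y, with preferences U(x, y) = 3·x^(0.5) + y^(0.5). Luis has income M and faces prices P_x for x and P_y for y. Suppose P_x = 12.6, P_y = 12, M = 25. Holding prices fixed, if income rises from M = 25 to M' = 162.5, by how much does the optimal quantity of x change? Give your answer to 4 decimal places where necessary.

Δx* = 9.7726

From the CES first-order condition, 3·(y/x)^(0.5) = P_x/P_y.
Hence y/x = ((1/3)·P_x/P_y)^(1/(0.5)), i.e. raised to the 2 power.
Substitute y = (y/x)·x into the budget: x* = M/(P_x + P_y·(y/x)).
Numerically y/x = 0.1225, so x* = 25/(12.6 + 12·0.1225) = 1.7768.
At M' = 162.5: x* = 11.5494. Change: 11.5494 − 1.7768 = 9.7726.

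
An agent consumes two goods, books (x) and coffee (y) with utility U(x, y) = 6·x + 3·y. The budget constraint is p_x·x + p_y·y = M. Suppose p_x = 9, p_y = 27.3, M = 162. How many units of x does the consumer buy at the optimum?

x* = 18

x gives more utility per dollar, so spend all income on x: x* = M/p_x, y* = 0.
Numerically: x* = 18, y* = 0.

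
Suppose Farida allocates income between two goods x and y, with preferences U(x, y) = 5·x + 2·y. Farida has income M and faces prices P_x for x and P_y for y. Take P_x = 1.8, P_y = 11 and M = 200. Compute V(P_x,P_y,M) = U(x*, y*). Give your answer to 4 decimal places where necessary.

x gives more utility per dollar, so spend all income on x: x* = M/P_x, y* = 0.
Numerically: x* = 111.1111, y* = 0.
Utility at the optimum: U(111.1111, 0) = 555.5556.

V = 555.5556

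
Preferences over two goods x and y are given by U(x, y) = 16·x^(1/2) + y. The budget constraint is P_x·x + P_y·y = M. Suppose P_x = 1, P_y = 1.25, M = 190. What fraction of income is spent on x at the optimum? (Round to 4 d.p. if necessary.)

MU_x = 8/√x, MU_y = 1. Tangency: 8/√x = P_x/P_y.
Thus x* = (8·P_y/P_x)² — independent of M — with the rest of income spent on y.
Plugging in: x* = (8·1.25/1)² = 100, y* = 72.
Expenditure on x: 1·100 = 100; share = 0.5263.

share on x = 0.5263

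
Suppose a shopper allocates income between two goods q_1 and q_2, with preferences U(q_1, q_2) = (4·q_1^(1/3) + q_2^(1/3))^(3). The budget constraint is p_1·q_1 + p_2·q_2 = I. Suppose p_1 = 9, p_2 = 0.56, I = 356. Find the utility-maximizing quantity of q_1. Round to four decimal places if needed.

MU_q_1 ∝ 4·q_1^(-2/3), MU_q_2 ∝ q_2^(-2/3), so MRS = 4·(q_2/q_1)^(2/3) = p_1/p_2.
Solve for the ratio: q_2/q_1 = [(1/4)·p_1/p_2]^(1.5).
With the ratio pinned down, the budget gives q_1* = I/(p_1 + p_2·(q_2/q_1)) and q_2* = (q_2/q_1)·q_1*.
Numerically q_2/q_1 = 8.053631, so q_1* = 356/(9 + 0.56·8.053631) = 26.3508.

q_1* = 26.3508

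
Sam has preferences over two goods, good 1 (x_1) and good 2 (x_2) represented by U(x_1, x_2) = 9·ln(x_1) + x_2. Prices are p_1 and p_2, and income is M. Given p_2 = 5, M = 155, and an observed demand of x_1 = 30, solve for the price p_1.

p_1 = 1.5

Set MRS = p_1/p_2: (9/x_1)/1 = p_1/p_2.
So x_1*(p_1,p_2) = 9·p_2/p_1, independent of income; and x_2* = (M − 9·p_2)/p_2.
Set x_1* = 30 in the demand function and solve for p_1: p_1 = 1.5.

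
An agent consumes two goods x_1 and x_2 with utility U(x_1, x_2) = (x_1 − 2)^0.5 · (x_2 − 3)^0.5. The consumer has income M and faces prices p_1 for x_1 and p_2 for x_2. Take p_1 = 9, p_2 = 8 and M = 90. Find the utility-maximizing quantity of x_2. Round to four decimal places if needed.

x_2* = 6

Discretionary income = 90 − 2·9 − 3·8 = 48; x_2* = 3 + 0.5·48/8 = 6.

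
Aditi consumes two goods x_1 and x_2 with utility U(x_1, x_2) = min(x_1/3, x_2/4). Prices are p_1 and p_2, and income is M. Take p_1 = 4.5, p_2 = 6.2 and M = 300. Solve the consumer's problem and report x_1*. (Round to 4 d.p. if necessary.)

x_1* = 23.4987

Leontief preferences: the optimum is at the kink where x_1/3 = x_2/4, i.e. x_2 = (4/3)·x_1.
Budget: p_1·x_1 + p_2·(4/3)·x_1 = M, so (3·p_1 + 4·p_2)·x_1 = 3·M.
Demand: x_1*(p_1,p_2,M) = 3·M/(3·p_1 + 4·p_2), x_2* = 4·M/(3·p_1 + 4·p_2).
Here 3·4.5 + 4·6.2 = 38.3, giving x_1* = 23.4987.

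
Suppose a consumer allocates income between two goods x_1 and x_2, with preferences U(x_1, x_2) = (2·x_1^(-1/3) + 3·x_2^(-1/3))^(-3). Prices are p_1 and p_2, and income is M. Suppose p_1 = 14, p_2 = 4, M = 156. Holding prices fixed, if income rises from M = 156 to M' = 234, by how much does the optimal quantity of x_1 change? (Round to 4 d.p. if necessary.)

MRS = MU_x_1/MU_x_2 = (2/3)·(x_2/x_1)^(4/3). Set equal to p_1/p_2.
Solve for the ratio: x_2/x_1 = [(3/2)·p_1/p_2]^(0.75).
Substitute x_2 = (x_2/x_1)·x_1 into the budget: x_1* = M/(p_1 + p_2·(x_2/x_1)).
Numerically x_2/x_1 = 3.468323, so x_1* = 156/(14 + 4·3.468323) = 5.5968.
At M' = 234: x_1* = 8.3951. Change: 8.3951 − 5.5968 = 2.7984.

Δx_1* = 2.7984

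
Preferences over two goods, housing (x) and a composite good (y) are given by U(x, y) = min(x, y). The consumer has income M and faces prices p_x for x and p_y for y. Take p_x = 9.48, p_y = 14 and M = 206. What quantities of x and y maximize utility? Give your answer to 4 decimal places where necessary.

x* = 8.7734, y* = 8.7734

With perfect complements, no substitution: consume in ratio x:y = 1:1.
Budget: p_x·x + p_y·x = M, so (p_x + p_y)·x = M.
Demand: x*(p_x,p_y,M) = M/(p_x + p_y), y* = M/(p_x + p_y).
Here 9.48 + 14 = 23.48, giving x* = 8.7734 and y* = 8.7734.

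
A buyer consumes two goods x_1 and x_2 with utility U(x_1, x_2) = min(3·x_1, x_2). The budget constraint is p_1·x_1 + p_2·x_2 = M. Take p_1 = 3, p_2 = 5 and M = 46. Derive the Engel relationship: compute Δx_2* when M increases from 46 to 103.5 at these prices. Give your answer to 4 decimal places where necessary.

Leontief preferences: the optimum is at the kink where x_1/1 = x_2/3, i.e. x_2 = 3·x_1.
Budget: p_1·x_1 + p_2·3·x_1 = M, so (p_1 + 3·p_2)·x_1 = M.
Demand: x_1*(p_1,p_2,M) = M/(p_1 + 3·p_2), x_2* = 3·M/(p_1 + 3·p_2).
Here 3 + 3·5 = 18, giving x_2* = 7.6667.
At M' = 103.5: x_2* = 17.25. Change: 17.25 − 7.6667 = 9.5833.

Δx_2* = 9.5833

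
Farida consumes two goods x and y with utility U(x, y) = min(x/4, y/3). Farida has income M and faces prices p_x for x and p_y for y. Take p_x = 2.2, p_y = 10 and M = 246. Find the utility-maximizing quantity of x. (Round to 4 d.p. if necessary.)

x* = 25.3608

With perfect complements, no substitution: consume in ratio x:y = 4:3.
Budget: p_x·x + p_y·(3/4)·x = M, so (4·p_x + 3·p_y)·x = 4·M.
Demand: x*(p_x,p_y,M) = 4·M/(4·p_x + 3·p_y), y* = 3·M/(4·p_x + 3·p_y).
Here 4·2.2 + 3·10 = 38.8, giving x* = 25.3608.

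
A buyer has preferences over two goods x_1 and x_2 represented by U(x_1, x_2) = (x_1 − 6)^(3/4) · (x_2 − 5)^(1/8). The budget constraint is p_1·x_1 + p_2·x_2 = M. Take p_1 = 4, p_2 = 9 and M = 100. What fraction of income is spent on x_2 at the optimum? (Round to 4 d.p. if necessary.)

share on x_2 = 0.4943

MRS = 6·(x_2−5)/(x_1−6). Tangency with p_1/p_2 gives x_2−5 = (1/6)·(p_1/p_2)·(x_1−6).
After buying the subsistence bundle (6, 5), a share 6/7 of the remaining income goes to x_1: x_1* = 6 + 6/7·(M − 6p_1 − 5p_2)/p_1.
Discretionary income = 100 − 6·4 − 5·9 = 31; x_1* = 6 + 6/7·31/4 = 12.6429; x_2* = 5 + 1/7·31/9 = 5.4921.
Expenditure on x_2: 9·5.4921 = 49.4286; share = 0.4943.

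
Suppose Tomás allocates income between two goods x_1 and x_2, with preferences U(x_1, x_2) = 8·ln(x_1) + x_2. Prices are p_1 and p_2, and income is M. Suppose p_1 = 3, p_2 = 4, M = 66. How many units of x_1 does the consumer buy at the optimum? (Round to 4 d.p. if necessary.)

Set MRS = p_1/p_2: (8/x_1)/1 = p_1/p_2.
So x_1*(p_1,p_2) = 8·p_2/p_1, independent of income; and x_2* = (M − 8·p_2)/p_2.
At the given prices: x_1* = 8·4/3 = 10.6667.

x_1* = 10.6667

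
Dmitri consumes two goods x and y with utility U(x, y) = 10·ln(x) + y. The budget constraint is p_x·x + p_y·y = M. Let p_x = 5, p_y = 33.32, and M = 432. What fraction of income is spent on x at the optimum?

Set MRS = p_x/p_y: (10/x)/1 = p_x/p_y.
So x*(p_x,p_y) = 10·p_y/p_x, independent of income; and y* = (M − 10·p_y)/p_y.
At the given prices: x* = 10·33.32/5 = 66.64, and y* = 2.9652.
Expenditure on x: 5·66.64 = 333.2; share = 0.7713.

share on x = 0.7713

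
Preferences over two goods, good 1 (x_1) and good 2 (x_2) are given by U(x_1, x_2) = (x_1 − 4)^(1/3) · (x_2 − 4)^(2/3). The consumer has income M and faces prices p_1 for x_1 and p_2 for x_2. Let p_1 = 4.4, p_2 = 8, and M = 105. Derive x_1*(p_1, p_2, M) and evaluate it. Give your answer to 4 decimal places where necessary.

x_1* = 8.197

Let x_1' = x_1−4, x_2' = x_2−4. MRS = (1/2)·x_2'/x_1' = p_1/p_2.
Substituting into the budget: x_1* = 4 + 1/3·(M − 4·p_1 − 4·p_2)/p_1, and x_2* = 4 + 2/3·(…)/p_2.
Discretionary income = 105 − 4·4.4 − 4·8 = 55.4; x_1* = 4 + 1/3·55.4/4.4 = 8.197.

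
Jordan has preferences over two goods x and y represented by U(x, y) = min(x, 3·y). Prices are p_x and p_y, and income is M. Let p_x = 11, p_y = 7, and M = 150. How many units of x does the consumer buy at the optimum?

x* = 11.25

Here 3·11 + 7 = 40, giving x* = 11.25.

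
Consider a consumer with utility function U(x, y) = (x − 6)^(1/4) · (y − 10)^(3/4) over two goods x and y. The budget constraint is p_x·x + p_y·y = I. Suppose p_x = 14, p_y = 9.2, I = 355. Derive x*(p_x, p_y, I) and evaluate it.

x* = 9.1964

MRS = (1/3)·(y−10)/(x−6). Tangency with p_x/p_y gives y−10 = 3·(p_x/p_y)·(x−6).
After buying the subsistence bundle (6, 10), a share 0.25 of the remaining income goes to x: x* = 6 + 0.25·(I − 6p_x − 10p_y)/p_x.
Discretionary income = 355 − 6·14 − 10·9.2 = 179; x* = 6 + 0.25·179/14 = 9.1964.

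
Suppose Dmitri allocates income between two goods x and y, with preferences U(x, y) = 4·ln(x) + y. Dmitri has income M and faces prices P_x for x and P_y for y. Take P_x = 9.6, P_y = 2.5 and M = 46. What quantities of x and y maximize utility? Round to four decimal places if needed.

So x*(P_x,P_y) = 4·P_y/P_x, independent of income; and y* = (M − 4·P_y)/P_y.
At the given prices: x* = 4·2.5/9.6 = 1.0417, and y* = 14.4.

x* = 1.0417, y* = 14.4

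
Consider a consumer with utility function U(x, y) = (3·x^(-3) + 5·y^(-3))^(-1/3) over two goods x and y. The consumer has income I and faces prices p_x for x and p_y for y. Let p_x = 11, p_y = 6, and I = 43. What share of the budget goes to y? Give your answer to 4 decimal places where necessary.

MU_x ∝ 3·x^(-4), MU_y ∝ 5·y^(-4), so MRS = (3/5)·(y/x)^(4) = p_x/p_y.
Hence y/x = ((5/3)·p_x/p_y)^(1/(4)), i.e. raised to the 0.25 power.
Substitute y = (y/x)·x into the budget: x* = I/(p_x + p_y·(y/x)).
Numerically y/x = 1.322125, so x* = 43/(11 + 6·1.322125) = 2.2712 and y* = 1.322125·2.2712 = 3.0028.
Expenditure on y: 6·3.0028 = 18.0168; share = 0.419.

share on y = 0.419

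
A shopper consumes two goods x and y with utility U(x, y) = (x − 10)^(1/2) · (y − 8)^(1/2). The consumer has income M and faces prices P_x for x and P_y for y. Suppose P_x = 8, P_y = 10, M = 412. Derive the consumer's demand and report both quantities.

Let x' = x−10, y' = y−8. MRS = y'/x' = P_x/P_y.
After buying the subsistence bundle (10, 8), a share 0.5 of the remaining income goes to x: x* = 10 + 0.5·(M − 10P_x − 8P_y)/P_x.
Discretionary income = 412 − 10·8 − 8·10 = 252; x* = 10 + 0.5·252/8 = 25.75; y* = 8 + 0.5·252/10 = 20.6.

x* = 25.75, y* = 20.6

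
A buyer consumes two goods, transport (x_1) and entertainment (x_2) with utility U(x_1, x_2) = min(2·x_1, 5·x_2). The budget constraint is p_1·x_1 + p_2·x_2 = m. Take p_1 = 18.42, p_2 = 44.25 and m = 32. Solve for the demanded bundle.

x_1* = 0.8859, x_2* = 0.3544

Leontief preferences: the optimum is at the kink where x_1/5 = x_2/2, i.e. x_2 = (2/5)·x_1.
Budget: p_1·x_1 + p_2·(2/5)·x_1 = m, so (5·p_1 + 2·p_2)·x_1 = 5·m.
Demand: x_1*(p_1,p_2,m) = 5·m/(5·p_1 + 2·p_2), x_2* = 2·m/(5·p_1 + 2·p_2).
Here 5·18.42 + 2·44.25 = 180.6, giving x_1* = 0.8859 and x_2* = 0.3544.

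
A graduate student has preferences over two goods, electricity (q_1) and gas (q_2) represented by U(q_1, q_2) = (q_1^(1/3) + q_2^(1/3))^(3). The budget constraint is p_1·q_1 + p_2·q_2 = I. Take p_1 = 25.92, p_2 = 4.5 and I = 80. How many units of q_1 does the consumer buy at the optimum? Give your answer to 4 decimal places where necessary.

MRS = MU_q_1/MU_q_2 = (q_2/q_1)^(2/3). Set equal to p_1/p_2.
Hence q_2/q_1 = (p_1/p_2)^(1/(2/3)), i.e. raised to the 1.5 power.
Substitute q_2 = (q_2/q_1)·q_1 into the budget: q_1* = I/(p_1 + p_2·(q_2/q_1)).
Numerically q_2/q_1 = 13.824, so q_1* = 80/(25.92 + 4.5·13.824) = 0.9078.

q_1* = 0.9078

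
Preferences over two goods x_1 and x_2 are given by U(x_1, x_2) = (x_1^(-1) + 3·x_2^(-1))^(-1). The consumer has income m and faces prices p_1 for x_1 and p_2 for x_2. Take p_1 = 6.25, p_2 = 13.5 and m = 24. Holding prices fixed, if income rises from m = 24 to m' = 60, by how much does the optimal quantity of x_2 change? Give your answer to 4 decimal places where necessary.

Δx_2* = 1.9146

From the CES first-order condition, (1/3)·(x_2/x_1)^(2) = p_1/p_2.
Solve for the ratio: x_2/x_1 = [3·p_1/p_2]^(0.5).
Substitute x_2 = (x_2/x_1)·x_1 into the budget: x_1* = m/(p_1 + p_2·(x_2/x_1)).
Numerically x_2/x_1 = 1.178511, so x_1* = 24/(6.25 + 13.5·1.178511) = 1.083 and x_2* = 1.178511·1.083 = 1.2764.
At m' = 60: x_2* = 3.1909. Change: 3.1909 − 1.2764 = 1.9146.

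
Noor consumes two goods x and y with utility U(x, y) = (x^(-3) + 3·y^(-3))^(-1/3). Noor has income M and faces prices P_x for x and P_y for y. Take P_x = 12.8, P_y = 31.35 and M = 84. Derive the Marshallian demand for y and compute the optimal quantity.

MU_x ∝ x^(-4), MU_y ∝ 3·y^(-4), so MRS = (1/3)·(y/x)^(4) = P_x/P_y.
Solve for the ratio: y/x = [3·P_x/P_y]^(0.25).
With the ratio pinned down, the budget gives x* = M/(P_x + P_y·(y/x)) and y* = (y/x)·x*.
Numerically y/x = 1.052019, so x* = 84/(12.8 + 31.35·1.052019) = 1.8348 and y* = 1.052019·1.8348 = 1.9303.

y* = 1.9303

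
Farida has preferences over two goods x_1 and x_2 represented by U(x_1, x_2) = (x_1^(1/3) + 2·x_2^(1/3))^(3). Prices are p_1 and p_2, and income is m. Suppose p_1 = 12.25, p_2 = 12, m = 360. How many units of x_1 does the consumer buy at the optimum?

From the CES first-order condition, (1/2)·(x_2/x_1)^(2/3) = p_1/p_2.
Solve for the ratio: x_2/x_1 = [2·p_1/p_2]^(1.5).
Substitute x_2 = (x_2/x_1)·x_1 into the budget: x_1* = m/(p_1 + p_2·(x_2/x_1)).
Numerically x_2/x_1 = 2.917274, so x_1* = 360/(12.25 + 12·2.917274) = 7.6179.

x_1* = 7.6179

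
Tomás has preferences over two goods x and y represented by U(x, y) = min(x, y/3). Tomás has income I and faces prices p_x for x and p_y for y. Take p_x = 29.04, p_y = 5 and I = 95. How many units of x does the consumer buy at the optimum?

x* = 2.1571

Here 29.04 + 3·5 = 44.04, giving x* = 2.1571.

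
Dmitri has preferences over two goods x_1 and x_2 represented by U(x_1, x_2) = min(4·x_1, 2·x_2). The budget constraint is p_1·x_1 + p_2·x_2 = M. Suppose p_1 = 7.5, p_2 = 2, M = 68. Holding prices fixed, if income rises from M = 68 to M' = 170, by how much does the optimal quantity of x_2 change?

Δx_2* = 17.7391

With perfect complements, no substitution: consume in ratio x_1:x_2 = 2:4.
Budget: p_1·x_1 + p_2·2·x_1 = M, so (2·p_1 + 4·p_2)·x_1 = 2·M.
Demand: x_1*(p_1,p_2,M) = 2·M/(2·p_1 + 4·p_2), x_2* = 4·M/(2·p_1 + 4·p_2).
Here 2·7.5 + 4·2 = 23, giving x_2* = 11.8261.
At M' = 170: x_2* = 29.5652. Change: 29.5652 − 11.8261 = 17.7391.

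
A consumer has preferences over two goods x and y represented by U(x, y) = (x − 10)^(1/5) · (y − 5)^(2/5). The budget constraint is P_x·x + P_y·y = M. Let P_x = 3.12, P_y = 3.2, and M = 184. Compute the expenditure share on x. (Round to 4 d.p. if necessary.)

share on x = 0.4174

Let x' = x−10, y' = y−5. MRS = (1/2)·y'/x' = P_x/P_y.
Substituting into the budget: x* = 10 + 1/3·(M − 10·P_x − 5·P_y)/P_x, and y* = 5 + 2/3·(…)/P_y.
Discretionary income = 184 − 10·3.12 − 5·3.2 = 136.8; x* = 10 + 1/3·136.8/3.12 = 24.6154; y* = 5 + 2/3·136.8/3.2 = 33.5.
Expenditure on x: 3.12·24.6154 = 76.8; share = 0.4174.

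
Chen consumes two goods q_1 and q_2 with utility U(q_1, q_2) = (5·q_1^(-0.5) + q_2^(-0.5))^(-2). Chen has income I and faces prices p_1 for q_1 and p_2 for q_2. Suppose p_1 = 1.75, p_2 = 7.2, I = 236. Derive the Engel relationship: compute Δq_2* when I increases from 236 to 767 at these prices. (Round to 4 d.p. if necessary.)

Δq_2* = 26.108

From the CES first-order condition, 5·(q_2/q_1)^(1.5) = p_1/p_2.
Solve for the ratio: q_2/q_1 = [(1/5)·p_1/p_2]^(2/3).
With the ratio pinned down, the budget gives q_1* = I/(p_1 + p_2·(q_2/q_1)) and q_2* = (q_2/q_1)·q_1*.
Numerically q_2/q_1 = 0.133196, so q_1* = 236/(1.75 + 7.2·0.133196) = 87.1167 and q_2* = 0.133196·87.1167 = 11.6036.
At I' = 767: q_2* = 37.7116. Change: 37.7116 − 11.6036 = 26.108.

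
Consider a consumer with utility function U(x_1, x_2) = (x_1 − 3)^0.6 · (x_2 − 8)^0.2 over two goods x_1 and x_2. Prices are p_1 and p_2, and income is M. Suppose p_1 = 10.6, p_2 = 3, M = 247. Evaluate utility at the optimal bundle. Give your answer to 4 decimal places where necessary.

Let x_1' = x_1−3, x_2' = x_2−8. MRS = 3·x_2'/x_1' = p_1/p_2.
Substituting into the budget: x_1* = 3 + 0.75·(M − 3·p_1 − 8·p_2)/p_1, and x_2* = 8 + 0.25·(…)/p_2.
Discretionary income = 247 − 3·10.6 − 8·3 = 191.2; x_1* = 3 + 0.75·191.2/10.6 = 16.5283; x_2* = 8 + 0.25·191.2/3 = 23.9333.
Utility at the optimum: U(16.5283, 23.9333) = 8.3025.

V = 8.3025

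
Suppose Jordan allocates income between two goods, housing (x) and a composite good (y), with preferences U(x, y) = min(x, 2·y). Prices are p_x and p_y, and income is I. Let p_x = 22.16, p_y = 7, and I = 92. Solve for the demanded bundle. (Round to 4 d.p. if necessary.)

Leontief preferences: the optimum is at the kink where x/2 = y/1, i.e. y = (1/2)·x.
Budget: p_x·x + p_y·(1/2)·x = I, so (2·p_x + p_y)·x = 2·I.
Demand: x*(p_x,p_y,I) = 2·I/(2·p_x + p_y), y* = I/(2·p_x + p_y).
Here 2·22.16 + 7 = 51.32, giving x* = 3.5853 and y* = 1.7927.

x* = 3.5853, y* = 1.7927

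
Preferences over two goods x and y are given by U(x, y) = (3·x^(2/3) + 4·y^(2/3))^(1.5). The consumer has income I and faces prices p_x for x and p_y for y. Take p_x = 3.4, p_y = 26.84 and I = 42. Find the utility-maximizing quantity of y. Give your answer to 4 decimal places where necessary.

y* = 0.0573

MRS = MU_x/MU_y = (3/4)·(y/x)^(1/3). Set equal to p_x/p_y.
Solve for the ratio: y/x = [(4/3)·p_x/p_y]^(3).
With the ratio pinned down, the budget gives x* = I/(p_x + p_y·(y/x)) and y* = (y/x)·x*.
Numerically y/x = 0.004818, so x* = 42/(3.4 + 26.84·0.004818) = 11.9003 and y* = 0.004818·11.9003 = 0.0573.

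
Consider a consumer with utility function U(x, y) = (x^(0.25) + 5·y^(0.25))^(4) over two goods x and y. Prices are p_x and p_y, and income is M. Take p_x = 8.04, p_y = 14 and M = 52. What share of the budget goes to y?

MRS = MU_x/MU_y = (1/5)·(y/x)^(0.75). Set equal to p_x/p_y.
Solve for the ratio: y/x = [5·p_x/p_y]^(4/3).
With the ratio pinned down, the budget gives x* = M/(p_x + p_y·(y/x)) and y* = (y/x)·x*.
Numerically y/x = 4.081289, so x* = 52/(8.04 + 14·4.081289) = 0.7978 and y* = 4.081289·0.7978 = 3.2561.
Expenditure on y: 14·3.2561 = 45.5856; share = 0.8766.

share on y = 0.8766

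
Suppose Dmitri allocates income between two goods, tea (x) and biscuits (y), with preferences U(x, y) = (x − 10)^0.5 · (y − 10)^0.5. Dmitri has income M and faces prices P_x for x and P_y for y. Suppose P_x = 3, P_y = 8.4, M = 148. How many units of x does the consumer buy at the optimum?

x* = 15.6667

Let x' = x−10, y' = y−10. MRS = y'/x' = P_x/P_y.
Substituting into the budget: x* = 10 + 0.5·(M − 10·P_x − 10·P_y)/P_x, and y* = 10 + 0.5·(…)/P_y.
Discretionary income = 148 − 10·3 − 10·8.4 = 34; x* = 10 + 0.5·34/3 = 15.6667.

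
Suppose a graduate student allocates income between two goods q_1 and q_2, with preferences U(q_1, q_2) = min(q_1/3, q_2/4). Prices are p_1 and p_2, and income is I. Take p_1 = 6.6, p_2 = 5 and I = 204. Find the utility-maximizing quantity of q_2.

q_2* = 20.5025

Leontief preferences: the optimum is at the kink where q_1/3 = q_2/4, i.e. q_2 = (4/3)·q_1.
Budget: p_1·q_1 + p_2·(4/3)·q_1 = I, so (3·p_1 + 4·p_2)·q_1 = 3·I.
Demand: q_1*(p_1,p_2,I) = 3·I/(3·p_1 + 4·p_2), q_2* = 4·I/(3·p_1 + 4·p_2).
Here 3·6.6 + 4·5 = 39.8, giving q_2* = 20.5025.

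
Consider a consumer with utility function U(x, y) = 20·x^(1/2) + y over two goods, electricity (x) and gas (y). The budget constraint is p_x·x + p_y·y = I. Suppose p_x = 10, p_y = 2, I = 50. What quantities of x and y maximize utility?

x* = 4, y* = 5

Set MRS = p_x/p_y: 10·x^(−1/2) = p_x/p_y.
Thus x* = (10·p_y/p_x)² — independent of I — with the rest of income spent on y.
Plugging in: x* = (10·2/10)² = 4, y* = 5.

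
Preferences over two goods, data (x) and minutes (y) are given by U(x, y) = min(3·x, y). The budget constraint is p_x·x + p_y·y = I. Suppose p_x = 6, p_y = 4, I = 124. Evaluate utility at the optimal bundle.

V = 20.6667

With perfect complements, no substitution: consume in ratio x:y = 1:3.
Budget: p_x·x + p_y·3·x = I, so (p_x + 3·p_y)·x = I.
Demand: x*(p_x,p_y,I) = I/(p_x + 3·p_y), y* = 3·I/(p_x + 3·p_y).
Here 6 + 3·4 = 18, giving x* = 6.8889 and y* = 20.6667.
Utility at the optimum: U(6.8889, 20.6667) = 20.6667.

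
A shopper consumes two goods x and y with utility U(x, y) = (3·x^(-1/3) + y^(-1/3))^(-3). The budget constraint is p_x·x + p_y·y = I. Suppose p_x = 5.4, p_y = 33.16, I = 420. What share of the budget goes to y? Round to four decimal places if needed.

share on y = 0.4085

MU_x ∝ 3·x^(-4/3), MU_y ∝ y^(-4/3), so MRS = 3·(y/x)^(4/3) = p_x/p_y.
Solve for the ratio: y/x = [(1/3)·p_x/p_y]^(0.75).
Substitute y = (y/x)·x into the budget: x* = I/(p_x + p_y·(y/x)).
Numerically y/x = 0.112459, so x* = 420/(5.4 + 33.16·0.112459) = 46.0066 and y* = 0.112459·46.0066 = 5.1738.
Expenditure on y: 33.16·5.1738 = 171.5646; share = 0.4085.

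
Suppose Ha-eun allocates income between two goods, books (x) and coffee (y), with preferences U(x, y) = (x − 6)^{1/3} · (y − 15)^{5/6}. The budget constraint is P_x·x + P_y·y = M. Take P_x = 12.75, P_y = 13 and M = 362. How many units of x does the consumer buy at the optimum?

Let x' = x−6, y' = y−15. MRS = (2/5)·y'/x' = P_x/P_y.
After buying the subsistence bundle (6, 15), a share 2/7 of the remaining income goes to x: x* = 6 + 2/7·(M − 6P_x − 15P_y)/P_x.
Discretionary income = 362 − 6·12.75 − 15·13 = 90.5; x* = 6 + 2/7·90.5/12.75 = 8.028.

x* = 8.028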